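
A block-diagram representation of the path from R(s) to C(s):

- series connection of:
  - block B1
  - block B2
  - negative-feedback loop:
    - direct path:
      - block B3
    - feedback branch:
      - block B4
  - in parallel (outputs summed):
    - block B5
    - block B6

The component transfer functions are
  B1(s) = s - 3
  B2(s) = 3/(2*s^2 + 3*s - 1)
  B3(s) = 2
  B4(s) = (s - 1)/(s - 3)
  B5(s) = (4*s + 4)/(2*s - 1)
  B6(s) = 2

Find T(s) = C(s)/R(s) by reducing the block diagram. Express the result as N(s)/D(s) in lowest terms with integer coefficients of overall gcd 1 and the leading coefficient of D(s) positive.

1. close the feedback loop around B3, B4 -> (2*s - 6)/(3*s - 5)
2. add B5, B6 (parallel) -> (8*s + 2)/(2*s - 1)
3. combine B1, B2, [B3/(1+B3*B4)], (B5+B6) in series, giving the overall T(s)

Answer: (48*s^3 - 276*s^2 + 360*s + 108)/(12*s^4 - 8*s^3 - 35*s^2 + 28*s - 5)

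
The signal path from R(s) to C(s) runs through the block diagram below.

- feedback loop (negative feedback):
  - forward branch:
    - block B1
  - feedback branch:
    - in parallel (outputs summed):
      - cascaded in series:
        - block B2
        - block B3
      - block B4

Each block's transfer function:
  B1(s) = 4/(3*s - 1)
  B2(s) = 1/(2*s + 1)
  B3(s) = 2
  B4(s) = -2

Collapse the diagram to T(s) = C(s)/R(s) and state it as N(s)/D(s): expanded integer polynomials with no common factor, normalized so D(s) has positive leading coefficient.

The answer is (8*s + 4)/(6*s^2 - 15*s - 1).

Reasoning:
Step 1 - reduce the series chain B2, B3; result 2/(2*s + 1)
Step 2 - reduce the parallel group (B2*B3), B4; result (-4*s)/(2*s + 1)
Step 3 - apply the feedback formula to B1, ((B2*B3)+B4), giving the overall T(s)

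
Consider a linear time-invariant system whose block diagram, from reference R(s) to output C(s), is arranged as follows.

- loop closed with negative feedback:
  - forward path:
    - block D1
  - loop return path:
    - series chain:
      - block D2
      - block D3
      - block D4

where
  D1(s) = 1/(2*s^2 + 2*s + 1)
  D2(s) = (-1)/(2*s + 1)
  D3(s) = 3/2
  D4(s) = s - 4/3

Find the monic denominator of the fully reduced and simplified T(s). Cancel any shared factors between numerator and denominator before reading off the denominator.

Answer: s^3 + 3*s^2/2 + 5*s/8 + 3/4

Working:
Step 1. series reduction of D2, D3, D4, giving (4 - 3*s)/(4*s + 2)
Step 2. reduce the feedback loop with forward D1 and return (D2*D3*D4), giving (4*s + 2)/(8*s^3 + 12*s^2 + 5*s + 6)
The result of step 2 is T(s) in lowest terms. Its denominator has leading coefficient 8; dividing the denominator through by 8 makes it monic.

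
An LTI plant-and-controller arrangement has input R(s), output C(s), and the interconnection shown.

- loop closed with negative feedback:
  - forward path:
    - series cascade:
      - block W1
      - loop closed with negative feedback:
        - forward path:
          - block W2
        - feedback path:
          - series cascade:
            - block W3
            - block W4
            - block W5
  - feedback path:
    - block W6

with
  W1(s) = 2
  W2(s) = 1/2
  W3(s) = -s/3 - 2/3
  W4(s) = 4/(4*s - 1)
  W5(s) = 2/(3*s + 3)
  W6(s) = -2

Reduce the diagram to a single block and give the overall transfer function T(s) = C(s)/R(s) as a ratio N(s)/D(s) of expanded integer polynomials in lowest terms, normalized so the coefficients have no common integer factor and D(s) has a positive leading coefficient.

The answer is (-36*s^2 - 27*s + 9)/(36*s^2 + 31*s - 1).

Reasoning:
[1] series reduction of W3, W4, W5 gives (-8*s - 16)/(36*s^2 + 27*s - 9)
[2] close the feedback loop around W2, (W3*W4*W5) gives (36*s^2 + 27*s - 9)/(72*s^2 + 46*s - 34)
[3] cascade W1, [W2/(1+W2*(W3*W4*W5))] gives (36*s^2 + 27*s - 9)/(36*s^2 + 23*s - 17)
[4] reduce the feedback loop with forward (W1*[W2/(1+W2*(W3*W4*W5))]) and return W6: this yields T(s), and no further normalization is needed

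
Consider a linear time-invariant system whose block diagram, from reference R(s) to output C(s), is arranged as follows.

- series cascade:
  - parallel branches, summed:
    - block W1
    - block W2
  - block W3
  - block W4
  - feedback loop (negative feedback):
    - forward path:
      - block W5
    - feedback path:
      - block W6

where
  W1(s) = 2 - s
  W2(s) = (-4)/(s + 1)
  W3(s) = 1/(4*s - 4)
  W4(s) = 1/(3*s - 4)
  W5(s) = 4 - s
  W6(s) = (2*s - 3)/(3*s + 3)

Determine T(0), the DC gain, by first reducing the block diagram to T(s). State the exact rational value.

[1] parallel reduction of W1, W2: (-s^2 + s - 2)/(s + 1)
[2] collapse the loop (W5 forward, W6 return): (3*s^2 - 9*s - 12)/(2*s^2 - 14*s + 9)
[3] reduce the series chain (W1+W2), W3, W4, [W5/(1+W5*W6)]: (-3*s^3 + 15*s^2 - 18*s + 24)/(24*s^4 - 224*s^3 + 532*s^2 - 476*s + 144)
Evaluating the step-3 result (the overall T(s)) at s = 0 gives T(0) = 24/144 = 1/6.

Therefore the answer is 1/6.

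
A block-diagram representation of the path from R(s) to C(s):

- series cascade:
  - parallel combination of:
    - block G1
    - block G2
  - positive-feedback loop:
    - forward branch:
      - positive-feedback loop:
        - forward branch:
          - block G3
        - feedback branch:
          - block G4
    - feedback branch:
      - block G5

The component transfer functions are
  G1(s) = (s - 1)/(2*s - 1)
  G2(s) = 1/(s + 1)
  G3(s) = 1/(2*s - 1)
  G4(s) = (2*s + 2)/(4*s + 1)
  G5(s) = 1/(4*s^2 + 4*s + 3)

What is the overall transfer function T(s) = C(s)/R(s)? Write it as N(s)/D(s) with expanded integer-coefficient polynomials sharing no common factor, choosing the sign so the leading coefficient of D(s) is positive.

The answer is (16*s^5 + 52*s^4 + 24*s^3 - 5*s^2 - 26*s - 6)/(64*s^6 + 64*s^5 - 24*s^4 - 76*s^3 - 44*s^2 + 18*s + 10).

Reasoning:
Step 1. add G1, G2 (parallel) = (s^2 + 2*s - 2)/(2*s^2 + s - 1)
Step 2. reduce the feedback loop with forward G3 and return G4 = (4*s + 1)/(8*s^2 - 4*s - 3)
Step 3. apply the feedback formula to [G3/(1-G3*G4)], G5 = (16*s^3 + 20*s^2 + 16*s + 3)/(32*s^4 + 16*s^3 - 4*s^2 - 28*s - 10)
Step 4. series reduction of (G1+G2), [[G3/(1-G3*G4)]/(1-[G3/(1-G3*G4)]*G5)], which is the overall transfer function T(s) = C(s)/R(s) in lowest terms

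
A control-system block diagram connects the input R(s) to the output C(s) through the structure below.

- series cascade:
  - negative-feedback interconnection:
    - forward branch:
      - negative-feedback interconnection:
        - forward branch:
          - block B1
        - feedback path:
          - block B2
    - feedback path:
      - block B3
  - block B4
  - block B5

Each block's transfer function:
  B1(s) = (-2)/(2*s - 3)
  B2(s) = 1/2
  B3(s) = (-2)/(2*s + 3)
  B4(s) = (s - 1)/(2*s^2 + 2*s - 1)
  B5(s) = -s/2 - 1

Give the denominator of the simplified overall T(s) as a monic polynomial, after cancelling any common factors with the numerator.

First reduce the diagram to T(s).

Step 1: reduce the feedback loop with forward B1 and return B2 = (-1)/(s - 2)
Step 2: feedback reduction of [B1/(1+B1*B2)], B3 = (-2*s - 3)/(2*s^2 - s - 4)
Step 3: combine [[B1/(1+B1*B2)]/(1+[B1/(1+B1*B2)]*B3)], B4, B5 in series = (2*s^3 + 5*s^2 - s - 6)/(8*s^4 + 4*s^3 - 24*s^2 - 14*s + 8)
T(s) is the step-3 result (common factors already cancelled). Leading coefficient of the denominator: 8. Divide through by 8 for the monic polynomial.

Answer: s^4 + s^3/2 - 3*s^2 - 7*s/4 + 1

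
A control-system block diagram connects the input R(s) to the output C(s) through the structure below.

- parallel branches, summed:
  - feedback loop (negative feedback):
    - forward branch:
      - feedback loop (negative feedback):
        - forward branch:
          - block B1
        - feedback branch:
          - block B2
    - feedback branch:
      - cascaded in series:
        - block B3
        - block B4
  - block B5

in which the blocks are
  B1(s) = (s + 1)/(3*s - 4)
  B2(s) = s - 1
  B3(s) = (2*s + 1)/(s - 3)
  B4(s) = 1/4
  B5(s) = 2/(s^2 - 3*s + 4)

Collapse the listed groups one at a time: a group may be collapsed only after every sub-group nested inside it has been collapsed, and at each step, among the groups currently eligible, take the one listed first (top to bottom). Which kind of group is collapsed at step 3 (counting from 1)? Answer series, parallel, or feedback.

Reducing step by step:

1. reduce the feedback loop with forward B1 and return B2
2. combine B3, B4 in series
3. feedback reduction of [B1/(1+B1*B2)], (B3*B4)
4. combine [[B1/(1+B1*B2)]/(1+[B1/(1+B1*B2)]*(B3*B4))], B5 in parallel
At step 3 the group reduced is feedback.

Answer: feedback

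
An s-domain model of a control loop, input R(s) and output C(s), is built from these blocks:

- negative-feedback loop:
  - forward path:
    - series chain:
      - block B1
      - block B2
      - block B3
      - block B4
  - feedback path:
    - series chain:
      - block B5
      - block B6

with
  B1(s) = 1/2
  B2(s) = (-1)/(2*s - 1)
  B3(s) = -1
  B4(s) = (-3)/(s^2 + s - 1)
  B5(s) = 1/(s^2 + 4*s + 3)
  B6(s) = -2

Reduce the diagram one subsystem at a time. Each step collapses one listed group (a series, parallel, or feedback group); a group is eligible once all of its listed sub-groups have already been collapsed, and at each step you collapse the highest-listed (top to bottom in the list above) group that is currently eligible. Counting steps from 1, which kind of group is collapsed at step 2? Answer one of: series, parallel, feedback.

(1) combine B1, B2, B3, B4 in series
(2) series reduction of B5, B6
(3) apply the feedback formula to (B1*B2*B3*B4), (B5*B6)
At step 2 the group reduced is series.

Answer: series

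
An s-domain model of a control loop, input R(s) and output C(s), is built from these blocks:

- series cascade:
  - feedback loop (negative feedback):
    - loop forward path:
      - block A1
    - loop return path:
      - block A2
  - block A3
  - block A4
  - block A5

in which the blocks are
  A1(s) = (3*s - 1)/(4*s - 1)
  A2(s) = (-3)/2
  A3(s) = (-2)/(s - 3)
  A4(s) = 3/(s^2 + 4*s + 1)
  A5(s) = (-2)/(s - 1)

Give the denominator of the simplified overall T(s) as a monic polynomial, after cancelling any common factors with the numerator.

(1) reduce the feedback loop with forward A1 and return A2 -> (2 - 6*s)/(s - 1)
(2) multiply [A1/(1+A1*A2)], A3, A4, A5 (series) -> (24 - 72*s)/(s^5 - s^4 - 12*s^3 + 20*s^2 - 5*s - 3)
The result of step 2 is T(s) in lowest terms. Its denominator already has leading coefficient 1, so it is monic as it stands.

Final answer: s^5 - s^4 - 12*s^3 + 20*s^2 - 5*s - 3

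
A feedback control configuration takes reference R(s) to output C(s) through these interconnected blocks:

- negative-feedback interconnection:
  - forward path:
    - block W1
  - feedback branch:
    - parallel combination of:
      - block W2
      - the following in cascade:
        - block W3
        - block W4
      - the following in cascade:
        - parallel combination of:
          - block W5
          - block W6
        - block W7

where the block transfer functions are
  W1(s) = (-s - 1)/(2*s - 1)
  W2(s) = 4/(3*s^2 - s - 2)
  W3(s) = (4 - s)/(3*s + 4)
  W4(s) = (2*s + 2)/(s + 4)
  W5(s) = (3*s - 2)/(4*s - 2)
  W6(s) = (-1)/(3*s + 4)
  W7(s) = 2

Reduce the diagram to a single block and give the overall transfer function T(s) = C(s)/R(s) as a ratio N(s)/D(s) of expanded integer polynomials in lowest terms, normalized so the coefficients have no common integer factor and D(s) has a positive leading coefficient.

Answer: (-18*s^6 - 99*s^5 - 88*s^4 + 115*s^3 + 138*s^2 - 16*s - 32)/(21*s^6 - 22*s^5 - 216*s^4 - 153*s^3 + 114*s^2 + 8*s - 32)

Working:
Step 1. reduce the series chain W3, W4, giving (-2*s^2 + 6*s + 8)/(3*s^2 + 16*s + 16)
Step 2. parallel reduction of W5, W6, giving (9*s^2 + 2*s - 6)/(12*s^2 + 10*s - 8)
Step 3. cascade (W5+W6), W7, giving (9*s^2 + 2*s - 6)/(6*s^2 + 5*s - 4)
Step 4. reduce the parallel group W2, (W3*W4), ((W5+W6)*W7), giving (15*s^5 + 151*s^4 - 2*s^3 - 96*s^2 + 72*s)/(18*s^5 + 81*s^4 + 7*s^3 - 122*s^2 - 16*s + 32)
Step 5. reduce the feedback loop with forward W1 and return (W2+(W3*W4)+((W5+W6)*W7)): this yields T(s), and no further normalization is needed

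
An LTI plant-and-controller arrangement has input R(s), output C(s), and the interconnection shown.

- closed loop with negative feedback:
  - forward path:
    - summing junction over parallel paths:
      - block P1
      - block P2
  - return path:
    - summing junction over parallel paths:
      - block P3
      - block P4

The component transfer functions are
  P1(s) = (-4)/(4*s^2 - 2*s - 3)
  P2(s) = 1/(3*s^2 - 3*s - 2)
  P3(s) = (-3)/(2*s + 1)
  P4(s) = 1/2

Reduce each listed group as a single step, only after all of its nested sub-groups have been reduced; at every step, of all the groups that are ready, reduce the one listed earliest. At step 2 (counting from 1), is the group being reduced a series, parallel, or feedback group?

The answer is parallel.

Reasoning:
[1] combine P1, P2 in parallel
[2] reduce the parallel group P3, P4
[3] collapse the loop ((P1+P2) forward, (P3+P4) return)
The group at step 2 is a parallel group.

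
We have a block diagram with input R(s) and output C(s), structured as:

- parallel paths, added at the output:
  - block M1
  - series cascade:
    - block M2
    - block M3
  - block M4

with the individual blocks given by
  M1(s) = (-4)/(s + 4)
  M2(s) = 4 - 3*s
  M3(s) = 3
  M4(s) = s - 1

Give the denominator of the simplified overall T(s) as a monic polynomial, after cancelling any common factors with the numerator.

Step 1 - combine M2, M3 in series: 12 - 9*s
Step 2 - add M1, (M2*M3), M4 (parallel): (-8*s^2 - 21*s + 40)/(s + 4)
That last expression is T(s), already simplified, and its denominator is already monic.

Final answer: s + 4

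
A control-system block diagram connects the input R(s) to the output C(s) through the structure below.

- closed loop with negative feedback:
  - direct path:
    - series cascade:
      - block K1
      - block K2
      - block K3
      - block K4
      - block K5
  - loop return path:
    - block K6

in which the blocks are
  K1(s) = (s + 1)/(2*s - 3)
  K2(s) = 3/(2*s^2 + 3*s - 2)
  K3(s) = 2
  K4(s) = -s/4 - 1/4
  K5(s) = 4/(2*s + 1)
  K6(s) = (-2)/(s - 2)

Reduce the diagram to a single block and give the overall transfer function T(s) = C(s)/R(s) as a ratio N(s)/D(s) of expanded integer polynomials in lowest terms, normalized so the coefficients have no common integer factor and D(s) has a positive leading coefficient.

Reducing step by step:

Step 1. series reduction of K1, K2, K3, K4, K5; result (-6*s^2 - 12*s - 6)/(8*s^4 + 4*s^3 - 26*s^2 - s + 6)
Step 2. feedback reduction of (K1*K2*K3*K4*K5), K6 - this is the overall T(s), already in the required normalized form

Answer: (-6*s^3 + 18*s + 12)/(8*s^5 - 12*s^4 - 34*s^3 + 63*s^2 + 32*s)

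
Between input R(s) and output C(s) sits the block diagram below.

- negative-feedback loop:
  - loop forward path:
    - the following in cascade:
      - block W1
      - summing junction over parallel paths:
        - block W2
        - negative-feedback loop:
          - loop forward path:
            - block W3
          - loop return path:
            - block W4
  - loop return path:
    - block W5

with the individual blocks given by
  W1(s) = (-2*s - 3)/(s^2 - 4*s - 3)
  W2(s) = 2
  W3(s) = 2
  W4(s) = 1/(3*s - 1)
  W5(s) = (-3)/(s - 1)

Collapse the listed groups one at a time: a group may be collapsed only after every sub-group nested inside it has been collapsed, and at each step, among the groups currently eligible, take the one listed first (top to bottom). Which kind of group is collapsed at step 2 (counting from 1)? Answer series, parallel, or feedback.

Reducing step by step:

(1) collapse the loop (W3 forward, W4 return)
(2) reduce the parallel group W2, [W3/(1+W3*W4)]
(3) multiply W1, (W2+[W3/(1+W3*W4)]) (series)
(4) collapse the loop ((W1*(W2+[W3/(1+W3*W4)])) forward, W5 return)
The group at step 2 is a parallel group.

Answer: parallel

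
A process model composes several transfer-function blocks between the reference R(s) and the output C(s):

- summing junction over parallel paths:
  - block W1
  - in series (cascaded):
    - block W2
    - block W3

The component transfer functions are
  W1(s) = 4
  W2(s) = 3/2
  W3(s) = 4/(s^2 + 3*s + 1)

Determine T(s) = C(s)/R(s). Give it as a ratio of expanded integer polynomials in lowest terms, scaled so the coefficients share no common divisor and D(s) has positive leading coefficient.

(1) multiply W2, W3 (series) gives 6/(s^2 + 3*s + 1)
(2) reduce the parallel group W1, (W2*W3), giving the overall T(s)

Answer: (4*s^2 + 12*s + 10)/(s^2 + 3*s + 1)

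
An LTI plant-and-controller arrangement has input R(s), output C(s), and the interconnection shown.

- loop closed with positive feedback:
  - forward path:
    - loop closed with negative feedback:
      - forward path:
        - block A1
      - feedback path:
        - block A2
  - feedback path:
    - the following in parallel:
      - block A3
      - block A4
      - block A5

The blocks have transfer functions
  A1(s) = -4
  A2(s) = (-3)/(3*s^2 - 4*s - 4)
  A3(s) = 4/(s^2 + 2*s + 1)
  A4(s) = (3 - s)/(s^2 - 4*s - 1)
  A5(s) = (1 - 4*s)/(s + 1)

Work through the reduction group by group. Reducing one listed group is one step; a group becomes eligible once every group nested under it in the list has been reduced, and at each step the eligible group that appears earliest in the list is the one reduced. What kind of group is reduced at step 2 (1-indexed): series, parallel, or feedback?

Reducing step by step:

[1] collapse the loop (A1 forward, A2 return)
[2] sum the parallel branches A3, A4, A5
[3] collapse the loop ([A1/(1+A1*A2)] forward, (A3+A4+A5) return)
At step 2 the group reduced is parallel.

Answer: parallel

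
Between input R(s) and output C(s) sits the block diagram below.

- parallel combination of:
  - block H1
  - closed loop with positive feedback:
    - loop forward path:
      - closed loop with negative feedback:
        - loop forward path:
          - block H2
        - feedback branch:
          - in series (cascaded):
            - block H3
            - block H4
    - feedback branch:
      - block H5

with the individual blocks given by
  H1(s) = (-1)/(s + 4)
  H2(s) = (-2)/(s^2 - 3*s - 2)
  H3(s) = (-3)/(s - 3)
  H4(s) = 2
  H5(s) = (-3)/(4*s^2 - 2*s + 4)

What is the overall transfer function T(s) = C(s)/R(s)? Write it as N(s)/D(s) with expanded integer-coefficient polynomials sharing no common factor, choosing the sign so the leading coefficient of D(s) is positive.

Step 1. reduce the series chain H3, H4, giving (-6)/(s - 3)
Step 2. feedback reduction of H2, (H3*H4), giving (6 - 2*s)/(s^3 - 6*s^2 + 7*s + 18)
Step 3. close the feedback loop around [H2/(1+H2*(H3*H4))], H5, giving (-4*s^3 + 14*s^2 - 10*s + 12)/(2*s^5 - 13*s^4 + 22*s^3 + 17*s^2 - 7*s + 45)
Step 4. parallel reduction of H1, [[H2/(1+H2*(H3*H4))]/(1-[H2/(1+H2*(H3*H4))]*H5)]: this yields T(s), and no further normalization is needed

Hence the answer: (-2*s^5 + 9*s^4 - 24*s^3 + 29*s^2 - 21*s + 3)/(2*s^6 - 5*s^5 - 30*s^4 + 105*s^3 + 61*s^2 + 17*s + 180)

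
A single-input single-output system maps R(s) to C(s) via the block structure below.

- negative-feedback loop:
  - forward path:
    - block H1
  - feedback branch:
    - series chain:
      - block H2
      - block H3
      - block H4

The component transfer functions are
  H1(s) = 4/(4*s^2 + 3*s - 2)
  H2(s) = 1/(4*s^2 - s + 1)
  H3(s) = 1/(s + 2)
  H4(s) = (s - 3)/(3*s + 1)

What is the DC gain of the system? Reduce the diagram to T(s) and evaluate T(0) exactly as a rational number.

1. combine H2, H3, H4 in series gives (s - 3)/(12*s^4 + 25*s^3 + 4*s^2 + 5*s + 2)
2. collapse the loop (H1 forward, (H2*H3*H4) return) gives (48*s^4 + 100*s^3 + 16*s^2 + 20*s + 8)/(48*s^6 + 136*s^5 + 67*s^4 - 18*s^3 + 15*s^2 - 16)
That last expression is T(s); at s = 0 only the constant terms survive, so T(0) = 8/(-16) = -1/2.

Final answer: -1/2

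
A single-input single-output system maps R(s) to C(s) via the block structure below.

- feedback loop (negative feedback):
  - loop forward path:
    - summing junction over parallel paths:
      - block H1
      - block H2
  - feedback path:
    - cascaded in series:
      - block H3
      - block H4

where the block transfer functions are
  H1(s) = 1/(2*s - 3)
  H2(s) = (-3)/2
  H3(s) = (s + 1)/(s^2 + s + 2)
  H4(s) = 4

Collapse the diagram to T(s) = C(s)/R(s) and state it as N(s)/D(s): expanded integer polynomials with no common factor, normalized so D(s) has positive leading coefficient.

Step 1. reduce the parallel group H1, H2, giving (11 - 6*s)/(4*s - 6)
Step 2. series reduction of H3, H4, giving (4*s + 4)/(s^2 + s + 2)
Step 3. collapse the loop ((H1+H2) forward, (H3*H4) return); the result is T(s) itself (integer coefficients, no common factor, positive leading denominator coefficient)

Final answer: (-6*s^3 + 5*s^2 - s + 22)/(4*s^3 - 26*s^2 + 22*s + 32)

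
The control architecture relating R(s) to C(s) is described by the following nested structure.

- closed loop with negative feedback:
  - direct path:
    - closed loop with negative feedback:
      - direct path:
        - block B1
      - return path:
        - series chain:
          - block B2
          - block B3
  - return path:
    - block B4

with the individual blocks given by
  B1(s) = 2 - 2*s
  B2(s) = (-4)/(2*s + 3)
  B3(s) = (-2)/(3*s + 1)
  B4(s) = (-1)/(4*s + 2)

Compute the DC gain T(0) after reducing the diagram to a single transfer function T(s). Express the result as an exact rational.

Reducing step by step:

Step 1: reduce the series chain B2, B3, giving 8/(6*s^2 + 11*s + 3)
Step 2: apply the feedback formula to B1, (B2*B3), giving (-12*s^3 - 10*s^2 + 16*s + 6)/(6*s^2 - 5*s + 19)
Step 3: apply the feedback formula to [B1/(1+B1*(B2*B3))], B4, giving (-24*s^4 - 32*s^3 + 22*s^2 + 28*s + 6)/(18*s^3 + s^2 + 25*s + 16)
That last expression is T(s); at s = 0 only the constant terms survive, so T(0) = 6/16 = 3/8.

Answer: 3/8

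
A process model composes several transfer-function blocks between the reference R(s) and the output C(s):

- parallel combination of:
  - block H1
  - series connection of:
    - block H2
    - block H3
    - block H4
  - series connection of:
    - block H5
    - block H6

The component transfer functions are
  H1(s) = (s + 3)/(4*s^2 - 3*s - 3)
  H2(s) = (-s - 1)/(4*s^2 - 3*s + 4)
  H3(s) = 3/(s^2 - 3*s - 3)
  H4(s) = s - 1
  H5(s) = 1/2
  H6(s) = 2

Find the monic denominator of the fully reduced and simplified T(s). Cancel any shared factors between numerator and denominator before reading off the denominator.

Step 1: series reduction of H2, H3, H4 -> (3 - 3*s^2)/(4*s^4 - 15*s^3 + s^2 - 3*s - 12)
Step 2: cascade H5, H6 -> 1
Step 3: add H1, (H2*H3*H4), (H5*H6) (parallel) -> (16*s^6 - 68*s^5 + 22*s^4 - 5*s^3 - 21*s^2 + 15*s - 9)/(16*s^6 - 72*s^5 + 37*s^4 + 30*s^3 - 42*s^2 + 45*s + 36)
The result of step 3 is T(s) in lowest terms. Its denominator has leading coefficient 16; dividing the denominator through by 16 makes it monic.

Therefore the answer is s^6 - 9*s^5/2 + 37*s^4/16 + 15*s^3/8 - 21*s^2/8 + 45*s/16 + 9/4.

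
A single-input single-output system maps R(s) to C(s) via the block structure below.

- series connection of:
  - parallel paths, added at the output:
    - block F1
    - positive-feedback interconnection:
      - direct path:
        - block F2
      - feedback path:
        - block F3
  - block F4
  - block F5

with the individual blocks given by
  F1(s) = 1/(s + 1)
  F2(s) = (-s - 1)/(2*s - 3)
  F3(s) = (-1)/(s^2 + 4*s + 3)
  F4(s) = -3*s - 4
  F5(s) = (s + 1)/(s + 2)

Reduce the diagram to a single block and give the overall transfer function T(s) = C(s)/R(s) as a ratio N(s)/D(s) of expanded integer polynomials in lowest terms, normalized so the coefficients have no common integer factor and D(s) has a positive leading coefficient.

1. collapse the loop (F2 forward, F3 return): (-s^2 - 4*s - 3)/(2*s^2 + 3*s - 10)
2. reduce the parallel group F1, [F2/(1-F2*F3)]: (-s^3 - 3*s^2 - 4*s - 13)/(2*s^3 + 5*s^2 - 7*s - 10)
3. combine (F1+[F2/(1-F2*F3)]), F4, F5 in series, which is the overall transfer function T(s) = C(s)/R(s) in lowest terms

Final answer: (3*s^4 + 13*s^3 + 24*s^2 + 55*s + 52)/(2*s^3 + 7*s^2 - 4*s - 20)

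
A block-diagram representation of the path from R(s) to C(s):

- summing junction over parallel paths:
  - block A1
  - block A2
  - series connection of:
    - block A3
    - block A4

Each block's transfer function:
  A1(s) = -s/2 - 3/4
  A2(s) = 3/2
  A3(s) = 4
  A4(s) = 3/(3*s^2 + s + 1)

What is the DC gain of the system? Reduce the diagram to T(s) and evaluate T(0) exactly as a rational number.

[1] combine A3, A4 in series; result 12/(3*s^2 + s + 1)
[2] combine A1, A2, (A3*A4) in parallel; result (-6*s^3 + 7*s^2 + s + 51)/(12*s^2 + 4*s + 4)
The step-2 result is T(s). Setting s = 0: T(0) = 51/4.

Final answer: 51/4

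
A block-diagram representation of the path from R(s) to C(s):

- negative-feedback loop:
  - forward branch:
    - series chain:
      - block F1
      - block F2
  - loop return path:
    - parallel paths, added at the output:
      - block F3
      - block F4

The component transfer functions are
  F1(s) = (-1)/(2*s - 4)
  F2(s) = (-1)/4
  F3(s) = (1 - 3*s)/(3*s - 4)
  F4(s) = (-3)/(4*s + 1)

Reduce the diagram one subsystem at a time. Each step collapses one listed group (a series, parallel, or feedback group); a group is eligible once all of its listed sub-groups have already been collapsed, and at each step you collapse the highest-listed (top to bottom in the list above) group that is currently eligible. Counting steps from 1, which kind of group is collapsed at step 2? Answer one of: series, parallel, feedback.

(1) cascade F1, F2
(2) add F3, F4 (parallel)
(3) reduce the feedback loop with forward (F1*F2) and return (F3+F4)
Step 2: parallel.

Answer: parallel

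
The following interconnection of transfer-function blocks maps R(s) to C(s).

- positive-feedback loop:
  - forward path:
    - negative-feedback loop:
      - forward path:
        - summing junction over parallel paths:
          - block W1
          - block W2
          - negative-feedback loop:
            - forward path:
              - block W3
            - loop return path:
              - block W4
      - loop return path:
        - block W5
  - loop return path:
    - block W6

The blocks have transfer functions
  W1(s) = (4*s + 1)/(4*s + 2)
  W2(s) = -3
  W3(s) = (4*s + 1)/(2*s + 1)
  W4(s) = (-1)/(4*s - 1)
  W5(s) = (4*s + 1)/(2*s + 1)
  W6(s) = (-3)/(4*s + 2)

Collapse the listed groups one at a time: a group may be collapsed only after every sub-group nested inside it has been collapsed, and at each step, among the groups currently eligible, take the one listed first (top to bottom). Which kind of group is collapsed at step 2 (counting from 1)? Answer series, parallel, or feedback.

Step 1 - apply the feedback formula to W3, W4
Step 2 - reduce the parallel group W1, W2, [W3/(1+W3*W4)]
Step 3 - close the feedback loop around (W1+W2+[W3/(1+W3*W4)]), W5
Step 4 - apply the feedback formula to [(W1+W2+[W3/(1+W3*W4)])/(1+(W1+W2+[W3/(1+W3*W4)])*W5)], W6
So the answer for step 2 is parallel.

Answer: parallel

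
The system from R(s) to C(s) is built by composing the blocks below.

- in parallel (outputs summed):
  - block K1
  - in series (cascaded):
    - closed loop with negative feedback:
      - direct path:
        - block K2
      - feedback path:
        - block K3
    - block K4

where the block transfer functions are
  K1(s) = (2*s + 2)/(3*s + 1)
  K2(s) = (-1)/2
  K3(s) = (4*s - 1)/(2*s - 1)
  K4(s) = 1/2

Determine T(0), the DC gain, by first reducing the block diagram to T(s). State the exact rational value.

Step 1. collapse the loop (K2 forward, K3 return) gives 2*s - 1
Step 2. cascade [K2/(1+K2*K3)], K4 gives s - 1/2
Step 3. reduce the parallel group K1, ([K2/(1+K2*K3)]*K4) gives (6*s^2 + 3*s + 3)/(6*s + 2)
Evaluating the step-3 result (the overall T(s)) at s = 0 gives T(0) = 3/2.

Therefore the answer is 3/2.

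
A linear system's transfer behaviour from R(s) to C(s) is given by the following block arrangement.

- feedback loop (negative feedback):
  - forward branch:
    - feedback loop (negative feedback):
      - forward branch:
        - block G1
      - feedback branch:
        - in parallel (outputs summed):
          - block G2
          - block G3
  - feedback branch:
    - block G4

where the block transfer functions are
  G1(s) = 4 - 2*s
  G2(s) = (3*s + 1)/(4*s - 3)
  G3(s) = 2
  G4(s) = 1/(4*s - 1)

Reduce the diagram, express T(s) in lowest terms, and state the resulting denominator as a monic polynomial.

Step 1. combine G2, G3 in parallel; result (11*s - 5)/(4*s - 3)
Step 2. collapse the loop (G1 forward, (G2+G3) return); result (8*s^2 - 22*s + 12)/(22*s^2 - 58*s + 23)
Step 3. feedback reduction of [G1/(1+G1*(G2+G3))], G4; result (32*s^3 - 96*s^2 + 70*s - 12)/(88*s^3 - 246*s^2 + 128*s - 11)
Step 3 gives the fully reduced T(s), with no common factor left to cancel. The denominator's leading coefficient is 88, so divide each of its coefficients by 88 to get the monic form.

Answer: s^3 - 123*s^2/44 + 16*s/11 - 1/8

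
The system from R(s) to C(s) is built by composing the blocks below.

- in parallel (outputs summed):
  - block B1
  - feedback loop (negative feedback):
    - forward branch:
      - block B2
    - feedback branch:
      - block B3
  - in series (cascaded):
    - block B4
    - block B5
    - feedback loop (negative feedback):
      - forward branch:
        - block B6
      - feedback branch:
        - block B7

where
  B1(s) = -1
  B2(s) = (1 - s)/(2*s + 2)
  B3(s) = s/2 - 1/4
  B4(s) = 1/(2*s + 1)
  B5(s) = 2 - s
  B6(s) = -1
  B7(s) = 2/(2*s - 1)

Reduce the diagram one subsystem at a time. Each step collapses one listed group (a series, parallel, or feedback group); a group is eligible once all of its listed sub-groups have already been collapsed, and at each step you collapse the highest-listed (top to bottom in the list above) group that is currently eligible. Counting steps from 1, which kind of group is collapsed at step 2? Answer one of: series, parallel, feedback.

[1] feedback reduction of B2, B3
[2] collapse the loop (B6 forward, B7 return)
[3] series reduction of B4, B5, [B6/(1+B6*B7)]
[4] parallel reduction of B1, [B2/(1+B2*B3)], (B4*B5*[B6/(1+B6*B7)])
So the answer for step 2 is feedback.

Answer: feedback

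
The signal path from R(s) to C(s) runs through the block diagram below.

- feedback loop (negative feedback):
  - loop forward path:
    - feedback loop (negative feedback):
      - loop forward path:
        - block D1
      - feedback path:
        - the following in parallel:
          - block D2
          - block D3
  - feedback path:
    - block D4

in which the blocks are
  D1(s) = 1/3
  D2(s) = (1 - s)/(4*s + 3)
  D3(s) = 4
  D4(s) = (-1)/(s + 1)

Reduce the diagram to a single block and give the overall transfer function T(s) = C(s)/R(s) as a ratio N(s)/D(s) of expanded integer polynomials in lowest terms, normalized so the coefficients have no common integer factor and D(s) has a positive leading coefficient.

Step 1 - combine D2, D3 in parallel, giving (15*s + 13)/(4*s + 3)
Step 2 - feedback reduction of D1, (D2+D3), giving (4*s + 3)/(27*s + 22)
Step 3 - collapse the loop ([D1/(1+D1*(D2+D3))] forward, D4 return): this yields T(s), and no further normalization is needed

Answer: (4*s^2 + 7*s + 3)/(27*s^2 + 45*s + 19)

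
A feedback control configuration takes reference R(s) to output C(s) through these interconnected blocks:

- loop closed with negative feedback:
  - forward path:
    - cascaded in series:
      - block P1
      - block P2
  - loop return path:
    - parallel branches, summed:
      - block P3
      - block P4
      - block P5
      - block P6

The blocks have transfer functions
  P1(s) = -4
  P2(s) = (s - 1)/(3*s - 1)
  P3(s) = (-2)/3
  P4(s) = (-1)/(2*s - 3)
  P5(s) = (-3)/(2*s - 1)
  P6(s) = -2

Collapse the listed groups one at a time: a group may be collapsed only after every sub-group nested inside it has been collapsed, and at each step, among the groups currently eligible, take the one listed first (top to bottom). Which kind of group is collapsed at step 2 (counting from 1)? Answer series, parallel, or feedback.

[1] reduce the series chain P1, P2
[2] add P3, P4, P5, P6 (parallel)
[3] apply the feedback formula to (P1*P2), (P3+P4+P5+P6)
At step 2 the group reduced is parallel.

Answer: parallel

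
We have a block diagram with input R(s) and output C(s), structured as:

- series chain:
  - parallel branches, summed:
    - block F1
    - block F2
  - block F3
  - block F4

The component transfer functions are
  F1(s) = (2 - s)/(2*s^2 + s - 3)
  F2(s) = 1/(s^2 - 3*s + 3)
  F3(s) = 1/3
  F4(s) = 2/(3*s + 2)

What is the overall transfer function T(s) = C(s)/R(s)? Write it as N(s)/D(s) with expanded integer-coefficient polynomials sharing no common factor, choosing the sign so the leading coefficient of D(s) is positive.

Reducing step by step:

Step 1 - reduce the parallel group F1, F2 -> (-s^3 + 7*s^2 - 8*s + 3)/(2*s^4 - 5*s^3 + 12*s - 9)
Step 2 - series reduction of (F1+F2), F3, F4; the result is T(s) itself (integer coefficients, no common factor, positive leading denominator coefficient)

Answer: (-2*s^3 + 14*s^2 - 16*s + 6)/(18*s^5 - 33*s^4 - 30*s^3 + 108*s^2 - 9*s - 54)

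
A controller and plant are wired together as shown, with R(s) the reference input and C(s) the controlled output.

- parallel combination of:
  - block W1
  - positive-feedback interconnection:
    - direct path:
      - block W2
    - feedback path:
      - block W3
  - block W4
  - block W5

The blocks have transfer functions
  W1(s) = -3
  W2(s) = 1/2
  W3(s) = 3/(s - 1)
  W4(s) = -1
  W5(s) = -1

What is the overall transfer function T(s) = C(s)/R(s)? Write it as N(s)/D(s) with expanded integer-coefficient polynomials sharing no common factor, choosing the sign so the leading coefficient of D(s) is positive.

(1) collapse the loop (W2 forward, W3 return): (s - 1)/(2*s - 5)
(2) combine W1, [W2/(1-W2*W3)], W4, W5 in parallel - this is the overall T(s), already in the required normalized form

Hence the answer: (24 - 9*s)/(2*s - 5)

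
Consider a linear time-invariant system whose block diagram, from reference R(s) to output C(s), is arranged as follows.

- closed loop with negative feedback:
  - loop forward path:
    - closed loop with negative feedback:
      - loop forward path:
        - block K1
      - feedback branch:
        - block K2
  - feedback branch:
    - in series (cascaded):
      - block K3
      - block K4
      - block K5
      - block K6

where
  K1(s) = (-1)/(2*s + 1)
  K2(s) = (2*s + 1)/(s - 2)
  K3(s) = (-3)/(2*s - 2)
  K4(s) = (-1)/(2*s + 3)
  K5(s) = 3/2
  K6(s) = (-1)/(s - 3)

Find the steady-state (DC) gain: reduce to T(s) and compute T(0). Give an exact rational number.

First reduce the diagram to T(s).

1. apply the feedback formula to K1, K2, giving (2 - s)/(2*s^2 - 5*s - 3)
2. cascade K3, K4, K5, K6, giving (-9)/(8*s^3 - 20*s^2 - 24*s + 36)
3. feedback reduction of [K1/(1+K1*K2)], (K3*K4*K5*K6), giving (-8*s^4 + 36*s^3 - 16*s^2 - 84*s + 72)/(16*s^5 - 80*s^4 + 28*s^3 + 252*s^2 - 99*s - 126)
The step-3 result is T(s). Setting s = 0: T(0) = 72/(-126) = -4/7.

Answer: -4/7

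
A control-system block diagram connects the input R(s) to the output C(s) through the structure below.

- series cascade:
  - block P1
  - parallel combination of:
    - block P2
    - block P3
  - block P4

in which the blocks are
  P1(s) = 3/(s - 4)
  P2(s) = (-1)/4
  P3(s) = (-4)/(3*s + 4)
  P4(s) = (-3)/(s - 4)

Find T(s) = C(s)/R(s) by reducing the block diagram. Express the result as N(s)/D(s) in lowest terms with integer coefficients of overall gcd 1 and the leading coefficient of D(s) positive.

(1) parallel reduction of P2, P3 -> (-3*s - 20)/(12*s + 16)
(2) combine P1, (P2+P3), P4 in series: this yields T(s), and no further normalization is needed

Therefore the answer is (27*s + 180)/(12*s^3 - 80*s^2 + 64*s + 256).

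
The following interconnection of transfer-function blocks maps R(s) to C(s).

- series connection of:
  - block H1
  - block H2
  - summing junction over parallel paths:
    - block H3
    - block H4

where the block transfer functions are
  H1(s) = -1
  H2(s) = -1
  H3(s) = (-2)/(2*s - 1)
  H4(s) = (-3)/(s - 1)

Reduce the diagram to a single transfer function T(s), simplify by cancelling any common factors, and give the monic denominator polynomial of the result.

Step 1 - sum the parallel branches H3, H4: (5 - 8*s)/(2*s^2 - 3*s + 1)
Step 2 - multiply H1, H2, (H3+H4) (series): (5 - 8*s)/(2*s^2 - 3*s + 1)
T(s) is the step-2 result (common factors already cancelled). Leading coefficient of the denominator: 2. Divide through by 2 for the monic polynomial.

Final answer: s^2 - 3*s/2 + 1/2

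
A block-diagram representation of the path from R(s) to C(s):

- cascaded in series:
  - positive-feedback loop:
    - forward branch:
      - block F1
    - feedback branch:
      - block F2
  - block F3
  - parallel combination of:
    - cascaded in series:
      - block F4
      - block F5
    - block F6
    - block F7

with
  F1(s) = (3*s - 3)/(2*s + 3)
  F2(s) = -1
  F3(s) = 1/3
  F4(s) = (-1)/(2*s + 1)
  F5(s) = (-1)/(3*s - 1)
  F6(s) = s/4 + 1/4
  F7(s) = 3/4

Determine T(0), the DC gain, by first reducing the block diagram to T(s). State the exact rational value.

1. reduce the feedback loop with forward F1 and return F2, giving (3*s - 3)/(5*s)
2. cascade F4, F5, giving 1/(6*s^2 + s - 1)
3. sum the parallel branches (F4*F5), F6, F7, giving (6*s^3 + 25*s^2 + 3*s)/(24*s^2 + 4*s - 4)
4. cascade [F1/(1-F1*F2)], F3, ((F4*F5)+F6+F7), giving (6*s^3 + 19*s^2 - 22*s - 3)/(120*s^2 + 20*s - 20)
That last expression is T(s); at s = 0 only the constant terms survive, so T(0) = -3/(-20) = 3/20.

Answer: 3/20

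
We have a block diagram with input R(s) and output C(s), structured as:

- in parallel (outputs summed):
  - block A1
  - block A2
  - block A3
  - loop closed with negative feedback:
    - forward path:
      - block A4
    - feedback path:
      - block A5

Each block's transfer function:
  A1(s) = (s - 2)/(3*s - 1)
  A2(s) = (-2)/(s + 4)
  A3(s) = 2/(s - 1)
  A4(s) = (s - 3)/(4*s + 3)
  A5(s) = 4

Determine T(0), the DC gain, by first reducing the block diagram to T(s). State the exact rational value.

Answer: -1/6

Working:
Step 1: feedback reduction of A4, A5, giving (s - 3)/(8*s - 9)
Step 2: parallel reduction of A1, A2, A3, [A4/(1+A4*A5)], giving (11*s^4 - 2*s^3 + 112*s^2 - 147*s + 6)/(24*s^4 + 37*s^3 - 192*s^2 + 167*s - 36)
DC gain: substitute s = 0 into T(s) from step 2: T(0) = 6/(-36) = -1/6.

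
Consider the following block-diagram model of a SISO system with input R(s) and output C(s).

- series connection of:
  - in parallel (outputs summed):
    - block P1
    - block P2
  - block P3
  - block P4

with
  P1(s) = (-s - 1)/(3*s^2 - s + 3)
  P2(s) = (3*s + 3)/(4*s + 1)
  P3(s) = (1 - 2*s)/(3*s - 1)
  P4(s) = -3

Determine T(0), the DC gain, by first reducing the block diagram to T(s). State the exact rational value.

Answer: 8

Working:
Step 1. parallel reduction of P1, P2 -> (9*s^3 + 2*s^2 + s + 8)/(12*s^3 - s^2 + 11*s + 3)
Step 2. reduce the series chain (P1+P2), P3, P4 -> (54*s^4 - 15*s^3 + 45*s - 24)/(36*s^4 - 15*s^3 + 34*s^2 - 2*s - 3)
The step-2 result is T(s). Setting s = 0: T(0) = -24/(-3) = 8.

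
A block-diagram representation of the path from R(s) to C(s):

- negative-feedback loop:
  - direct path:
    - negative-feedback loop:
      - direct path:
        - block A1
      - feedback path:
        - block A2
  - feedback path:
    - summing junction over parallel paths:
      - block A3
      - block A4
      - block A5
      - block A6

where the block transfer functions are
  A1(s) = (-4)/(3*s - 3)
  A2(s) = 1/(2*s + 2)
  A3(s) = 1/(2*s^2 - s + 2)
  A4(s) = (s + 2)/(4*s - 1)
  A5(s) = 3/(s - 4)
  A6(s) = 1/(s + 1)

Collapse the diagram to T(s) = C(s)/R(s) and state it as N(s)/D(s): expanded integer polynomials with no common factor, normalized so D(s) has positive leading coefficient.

First reduce the diagram to T(s).

1. feedback reduction of A1, A2: (-4*s - 4)/(3*s^2 - 5)
2. sum the parallel branches A3, A4, A5, A6: (2*s^5 + 29*s^4 - 45*s^3 + 21*s^2 - 42*s - 10)/(8*s^5 - 30*s^4 - 5*s^3 - 5*s^2 - 30*s + 8)
3. feedback reduction of [A1/(1+A1*A2)], (A3+A4+A5+A6): this yields T(s), and no further normalization is needed

Answer: (-32*s^5 + 120*s^4 + 20*s^3 + 20*s^2 + 120*s - 32)/(24*s^6 - 122*s^5 - 57*s^4 + 256*s^3 - 225*s^2 + 358*s)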